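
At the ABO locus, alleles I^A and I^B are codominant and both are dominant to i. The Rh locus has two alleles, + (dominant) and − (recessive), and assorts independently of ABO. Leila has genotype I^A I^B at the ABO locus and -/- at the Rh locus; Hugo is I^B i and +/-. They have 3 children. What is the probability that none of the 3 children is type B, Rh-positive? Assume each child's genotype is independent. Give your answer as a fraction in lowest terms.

27/64

ABO cross I^A I^B × I^B i → 1/4 A, 1/2 B, 1/4 AB.
Rh cross -/- × +/- → 1/2 Rh+, 1/2 Rh-; so P(type B, Rh-positive) = 1/2 × 1/2 = 1/4 per child.
P(not type B, Rh-positive) = 3/4 for one child; (3/4)^3 = 27/64.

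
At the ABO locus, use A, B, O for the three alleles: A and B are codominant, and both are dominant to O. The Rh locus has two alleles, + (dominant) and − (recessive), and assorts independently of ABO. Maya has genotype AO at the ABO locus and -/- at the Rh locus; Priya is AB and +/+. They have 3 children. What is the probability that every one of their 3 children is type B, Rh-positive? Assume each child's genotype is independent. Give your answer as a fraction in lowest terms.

1/64

ABO cross AO × AB → 1/2 A, 1/4 B, 1/4 AB.
Rh cross -/- × +/+ → 1 Rh+; so P(type B, Rh-positive) = 1/4 × 1 = 1/4 per child.
All 3 independent: (1/4)^3 = 1/64.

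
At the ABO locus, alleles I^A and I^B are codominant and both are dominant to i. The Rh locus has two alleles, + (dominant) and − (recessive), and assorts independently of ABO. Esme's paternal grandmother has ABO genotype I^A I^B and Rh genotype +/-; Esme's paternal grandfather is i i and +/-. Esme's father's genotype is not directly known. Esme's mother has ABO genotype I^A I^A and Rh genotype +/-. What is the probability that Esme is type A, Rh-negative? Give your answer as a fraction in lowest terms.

Esme's father's ABO genotype from I^A I^B × i i: 1/2 I^A i, 1/2 I^B i.
Crossing each possibility with the mother I^A I^A and summing P(type A): 1/2·1 + 1/2·1/2 = 3/4.
Similarly for Rh via the father's Rh distribution: P(Rh-) = 1/4.
Independent loci: 3/4 × 1/4 = 3/16.

3/16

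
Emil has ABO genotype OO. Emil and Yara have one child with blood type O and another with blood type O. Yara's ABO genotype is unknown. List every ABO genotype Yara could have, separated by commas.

For each candidate genotype of Yara, check whether crossing it with OO can produce every observed child phenotype.
  AA → possible child types {A} ✗
  AB → possible child types {A, B} ✗
  AO → possible child types {O, A} ✓
  BB → possible child types {B} ✗
  BO → possible child types {O, B} ✓
  OO → possible child types {O} ✓

AO, BO, OO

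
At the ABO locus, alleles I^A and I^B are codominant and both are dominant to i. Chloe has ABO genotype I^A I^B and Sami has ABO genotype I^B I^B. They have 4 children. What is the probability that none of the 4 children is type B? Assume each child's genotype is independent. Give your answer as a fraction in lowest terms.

ABO cross I^A I^B × I^B I^B → 1/2 B, 1/2 AB.
So P(type B) = 1/2 per child.
P(not type B) = 1/2 for one child; (1/2)^4 = 1/16.

1/16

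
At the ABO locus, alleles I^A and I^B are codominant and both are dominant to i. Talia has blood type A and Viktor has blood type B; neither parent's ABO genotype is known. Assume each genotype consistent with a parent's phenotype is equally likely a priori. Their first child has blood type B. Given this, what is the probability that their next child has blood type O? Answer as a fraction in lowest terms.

1/12

Possible genotypes: Talia ∈ {I^A I^A, I^A i}; Viktor ∈ {I^B I^B, I^B i}.
Weight each parental genotype pair by prior × P(type-B child):
  I^A i × I^B I^B: posterior weight 2/3; P(next child type O) = 0.
  I^A i × I^B i: posterior weight 1/3; P(next child type O) = 1/4.
Weighted sum = 1/12.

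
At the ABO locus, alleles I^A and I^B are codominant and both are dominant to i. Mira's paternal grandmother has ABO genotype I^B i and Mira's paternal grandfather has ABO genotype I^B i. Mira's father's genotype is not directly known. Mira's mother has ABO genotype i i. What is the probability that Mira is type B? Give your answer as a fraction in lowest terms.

1/2

Mira's father's ABO genotype from I^B i × I^B i: 1/4 I^B I^B, 1/2 I^B i, 1/4 i i.
Crossing each possibility with the mother i i and summing P(type B): 1/4·1 + 1/2·1/2 + 1/4·0 = 1/2.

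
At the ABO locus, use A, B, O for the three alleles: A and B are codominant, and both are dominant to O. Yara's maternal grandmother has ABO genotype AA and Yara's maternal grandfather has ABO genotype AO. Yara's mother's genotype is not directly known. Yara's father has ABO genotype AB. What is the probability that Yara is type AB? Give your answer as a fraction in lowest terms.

Yara's mother's ABO genotype from AA × AO: 1/2 AA, 1/2 AO.
Crossing each possibility with the father AB and summing P(type AB): 1/2·1/2 + 1/2·1/4 = 3/8.

3/8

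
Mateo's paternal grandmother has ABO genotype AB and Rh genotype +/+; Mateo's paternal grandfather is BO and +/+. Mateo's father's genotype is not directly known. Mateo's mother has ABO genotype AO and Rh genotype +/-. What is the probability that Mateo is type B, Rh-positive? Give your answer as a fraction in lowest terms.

Mateo's father's ABO genotype from AB × BO: 1/4 AB, 1/4 AO, 1/4 BB, 1/4 BO.
Crossing each possibility with the mother AO and summing P(type B): 1/4·1/4 + 1/4·0 + 1/4·1/2 + 1/4·1/4 = 1/4.
Similarly for Rh via the father's Rh distribution: P(Rh+) = 1.
Independent loci: 1/4 × 1 = 1/4.

1/4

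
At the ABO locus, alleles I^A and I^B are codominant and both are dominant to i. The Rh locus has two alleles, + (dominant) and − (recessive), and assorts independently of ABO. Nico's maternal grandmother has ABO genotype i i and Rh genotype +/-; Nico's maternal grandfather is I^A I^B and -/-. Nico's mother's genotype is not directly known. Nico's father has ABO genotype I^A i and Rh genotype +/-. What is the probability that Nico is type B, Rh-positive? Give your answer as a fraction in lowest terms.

5/64

Nico's mother's ABO genotype from i i × I^A I^B: 1/2 I^A i, 1/2 I^B i.
Crossing each possibility with the father I^A i and summing P(type B): 1/2·0 + 1/2·1/4 = 1/8.
Similarly for Rh via the mother's Rh distribution: P(Rh+) = 5/8.
Independent loci: 1/8 × 5/8 = 5/64.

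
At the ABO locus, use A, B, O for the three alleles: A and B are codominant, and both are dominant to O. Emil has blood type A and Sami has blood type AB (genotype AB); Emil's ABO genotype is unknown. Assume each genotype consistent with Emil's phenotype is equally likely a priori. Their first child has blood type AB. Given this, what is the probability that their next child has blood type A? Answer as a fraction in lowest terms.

1/2

Possible genotypes: Emil ∈ {AA, AO}; Sami ∈ {AB}.
Weight each parental genotype pair by prior × P(type-AB child):
  AA × AB: posterior weight 2/3; P(next child type A) = 1/2.
  AO × AB: posterior weight 1/3; P(next child type A) = 1/2.
Weighted sum = 1/2.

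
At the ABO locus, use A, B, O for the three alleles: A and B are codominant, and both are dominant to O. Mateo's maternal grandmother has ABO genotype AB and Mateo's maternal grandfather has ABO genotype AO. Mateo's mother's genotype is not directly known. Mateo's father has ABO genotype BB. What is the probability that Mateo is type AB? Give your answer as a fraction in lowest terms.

1/2

Mateo's mother's ABO genotype from AB × AO: 1/4 AA, 1/4 AB, 1/4 AO, 1/4 BO.
Crossing each possibility with the father BB and summing P(type AB): 1/4·1 + 1/4·1/2 + 1/4·1/2 + 1/4·0 = 1/2.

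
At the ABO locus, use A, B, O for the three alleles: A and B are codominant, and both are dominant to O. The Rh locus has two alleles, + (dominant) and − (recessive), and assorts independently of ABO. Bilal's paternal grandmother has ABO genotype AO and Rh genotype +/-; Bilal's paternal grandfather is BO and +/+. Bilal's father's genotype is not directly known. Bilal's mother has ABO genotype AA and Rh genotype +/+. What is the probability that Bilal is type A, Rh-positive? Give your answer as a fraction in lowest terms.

Bilal's father's ABO genotype from AO × BO: 1/4 AB, 1/4 AO, 1/4 BO, 1/4 OO.
Crossing each possibility with the mother AA and summing P(type A): 1/4·1/2 + 1/4·1 + 1/4·1/2 + 1/4·1 = 3/4.
Similarly for Rh via the father's Rh distribution: P(Rh+) = 1.
Independent loci: 3/4 × 1 = 3/4.

3/4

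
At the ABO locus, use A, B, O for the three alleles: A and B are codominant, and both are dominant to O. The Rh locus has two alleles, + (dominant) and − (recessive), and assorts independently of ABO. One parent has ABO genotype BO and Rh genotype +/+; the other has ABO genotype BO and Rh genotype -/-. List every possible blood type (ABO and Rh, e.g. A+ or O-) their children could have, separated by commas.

Gametes from BO × BO give offspring ABO genotypes BB, BO, OO, i.e. phenotypes O, B.
Rh cross +/+ × -/- → phenotypes Rh+.
Combining independently: O+, B+.

O+, B+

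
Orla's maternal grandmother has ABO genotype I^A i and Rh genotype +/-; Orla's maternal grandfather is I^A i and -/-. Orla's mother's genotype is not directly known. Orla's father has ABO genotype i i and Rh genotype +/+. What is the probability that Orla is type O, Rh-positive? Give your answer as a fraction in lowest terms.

Orla's mother's ABO genotype from I^A i × I^A i: 1/4 I^A I^A, 1/2 I^A i, 1/4 i i.
Crossing each possibility with the father i i and summing P(type O): 1/4·0 + 1/2·1/2 + 1/4·1 = 1/2.
Similarly for Rh via the mother's Rh distribution: P(Rh+) = 1.
Independent loci: 1/2 × 1 = 1/2.

1/2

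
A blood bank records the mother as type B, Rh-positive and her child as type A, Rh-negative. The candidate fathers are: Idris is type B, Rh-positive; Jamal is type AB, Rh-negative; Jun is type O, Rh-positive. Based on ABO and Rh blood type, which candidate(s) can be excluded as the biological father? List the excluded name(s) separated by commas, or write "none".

Idris, Jun

A candidate is excluded only if no genotype consistent with his phenotype could produce a type A, Rh-negative child with a type B, Rh-positive mother.
Idris (type B, Rh+): no genotype consistent with that phenotype can produce a type-A Rh- child with a type-B mother.
Jun (type O, Rh+): no genotype consistent with that phenotype can produce a type-A Rh- child with a type-B mother.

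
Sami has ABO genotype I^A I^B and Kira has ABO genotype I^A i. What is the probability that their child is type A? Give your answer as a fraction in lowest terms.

1/2

ABO cross I^A I^B × I^A i → offspring phenotypes: 1/2 A, 1/4 B, 1/4 AB.
So P(type A) = 1/2.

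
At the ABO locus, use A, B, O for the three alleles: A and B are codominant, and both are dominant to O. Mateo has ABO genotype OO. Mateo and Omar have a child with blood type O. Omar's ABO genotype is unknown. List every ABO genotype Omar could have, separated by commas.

For each candidate genotype of Omar, check whether crossing it with OO can produce every observed child phenotype.
  AA → possible child types {A} ✗
  AB → possible child types {A, B} ✗
  AO → possible child types {O, A} ✓
  BB → possible child types {B} ✗
  BO → possible child types {O, B} ✓
  OO → possible child types {O} ✓

AO, BO, OO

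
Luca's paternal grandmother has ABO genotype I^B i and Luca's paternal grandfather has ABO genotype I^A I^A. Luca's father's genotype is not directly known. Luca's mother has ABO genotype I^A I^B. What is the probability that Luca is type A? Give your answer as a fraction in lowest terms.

3/8

Luca's father's ABO genotype from I^B i × I^A I^A: 1/2 I^A I^B, 1/2 I^A i.
Crossing each possibility with the mother I^A I^B and summing P(type A): 1/2·1/4 + 1/2·1/2 = 3/8.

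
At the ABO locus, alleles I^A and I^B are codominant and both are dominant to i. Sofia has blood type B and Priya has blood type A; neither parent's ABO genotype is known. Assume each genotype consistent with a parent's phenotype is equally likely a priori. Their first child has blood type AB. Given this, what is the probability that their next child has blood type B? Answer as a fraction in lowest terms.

5/36

Possible genotypes: Sofia ∈ {I^B I^B, I^B i}; Priya ∈ {I^A I^A, I^A i}.
Weight each parental genotype pair by prior × P(type-AB child):
  I^B I^B × I^A I^A: posterior weight 4/9; P(next child type B) = 0.
  I^B I^B × I^A i: posterior weight 2/9; P(next child type B) = 1/2.
  I^B i × I^A I^A: posterior weight 2/9; P(next child type B) = 0.
  I^B i × I^A i: posterior weight 1/9; P(next child type B) = 1/4.
Weighted sum = 5/36.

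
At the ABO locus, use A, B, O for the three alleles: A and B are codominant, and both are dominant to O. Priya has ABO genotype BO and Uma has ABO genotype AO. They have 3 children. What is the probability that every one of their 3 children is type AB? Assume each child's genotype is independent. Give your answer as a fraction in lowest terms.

ABO cross BO × AO → 1/4 O, 1/4 A, 1/4 B, 1/4 AB.
So P(type AB) = 1/4 per child.
All 3 independent: (1/4)^3 = 1/64.

1/64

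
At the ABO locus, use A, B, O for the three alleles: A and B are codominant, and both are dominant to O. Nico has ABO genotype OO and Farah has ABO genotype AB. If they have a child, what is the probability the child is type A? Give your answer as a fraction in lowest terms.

ABO cross OO × AB → offspring phenotypes: 1/2 A, 1/2 B.
So P(type A) = 1/2.

1/2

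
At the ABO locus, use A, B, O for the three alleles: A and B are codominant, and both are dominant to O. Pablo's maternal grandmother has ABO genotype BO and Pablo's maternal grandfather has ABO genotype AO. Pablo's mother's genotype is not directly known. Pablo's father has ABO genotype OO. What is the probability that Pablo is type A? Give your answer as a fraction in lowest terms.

Pablo's mother's ABO genotype from BO × AO: 1/4 AB, 1/4 AO, 1/4 BO, 1/4 OO.
Crossing each possibility with the father OO and summing P(type A): 1/4·1/2 + 1/4·1/2 + 1/4·0 + 1/4·0 = 1/4.

1/4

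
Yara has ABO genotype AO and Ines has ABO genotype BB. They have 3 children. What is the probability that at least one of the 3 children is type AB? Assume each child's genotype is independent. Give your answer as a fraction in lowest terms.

7/8

ABO cross AO × BB → 1/2 B, 1/2 AB.
So P(type AB) = 1/2 per child.
P(none) = (1/2)^3 = 1/8; P(at least one) = 1 − 1/8 = 7/8.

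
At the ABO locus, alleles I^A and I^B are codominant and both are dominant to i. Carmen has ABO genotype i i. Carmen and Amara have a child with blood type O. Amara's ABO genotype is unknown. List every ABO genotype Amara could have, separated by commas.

For each candidate genotype of Amara, check whether crossing it with i i can produce every observed child phenotype.
  I^A I^A → possible child types {A} ✗
  I^A I^B → possible child types {A, B} ✗
  I^A i → possible child types {O, A} ✓
  I^B I^B → possible child types {B} ✗
  I^B i → possible child types {O, B} ✓
  i i → possible child types {O} ✓

I^A i, I^B i, i i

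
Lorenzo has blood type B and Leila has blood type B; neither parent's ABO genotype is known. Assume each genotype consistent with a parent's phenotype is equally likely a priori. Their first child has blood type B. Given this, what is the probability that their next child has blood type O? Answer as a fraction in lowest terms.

1/20

Possible genotypes: Lorenzo ∈ {I^B I^B, I^B i}; Leila ∈ {I^B I^B, I^B i}.
Weight each parental genotype pair by prior × P(type-B child):
  I^B I^B × I^B I^B: posterior weight 4/15; P(next child type O) = 0.
  I^B I^B × I^B i: posterior weight 4/15; P(next child type O) = 0.
  I^B i × I^B I^B: posterior weight 4/15; P(next child type O) = 0.
  I^B i × I^B i: posterior weight 1/5; P(next child type O) = 1/4.
Weighted sum = 1/20.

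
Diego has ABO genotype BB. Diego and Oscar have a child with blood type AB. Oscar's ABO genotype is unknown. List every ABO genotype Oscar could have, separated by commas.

For each candidate genotype of Oscar, check whether crossing it with BB can produce every observed child phenotype.
  AA → possible child types {AB} ✓
  AB → possible child types {B, AB} ✓
  AO → possible child types {B, AB} ✓
  BB → possible child types {B} ✗
  BO → possible child types {B} ✗
  OO → possible child types {B} ✗

AA, AB, AO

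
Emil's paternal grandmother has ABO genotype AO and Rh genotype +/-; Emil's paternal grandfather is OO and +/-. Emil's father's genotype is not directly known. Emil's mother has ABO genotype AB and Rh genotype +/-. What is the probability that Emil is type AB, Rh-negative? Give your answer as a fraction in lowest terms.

1/32

Emil's father's ABO genotype from AO × OO: 1/2 AO, 1/2 OO.
Crossing each possibility with the mother AB and summing P(type AB): 1/2·1/4 + 1/2·0 = 1/8.
Similarly for Rh via the father's Rh distribution: P(Rh-) = 1/4.
Independent loci: 1/8 × 1/4 = 1/32.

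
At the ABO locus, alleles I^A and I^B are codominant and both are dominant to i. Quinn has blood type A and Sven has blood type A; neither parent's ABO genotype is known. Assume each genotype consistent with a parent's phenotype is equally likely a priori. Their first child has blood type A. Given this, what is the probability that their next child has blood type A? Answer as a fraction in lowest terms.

19/20

Possible genotypes: Quinn ∈ {I^A I^A, I^A i}; Sven ∈ {I^A I^A, I^A i}.
Weight each parental genotype pair by prior × P(type-A child):
  I^A I^A × I^A I^A: posterior weight 4/15; P(next child type A) = 1.
  I^A I^A × I^A i: posterior weight 4/15; P(next child type A) = 1.
  I^A i × I^A I^A: posterior weight 4/15; P(next child type A) = 1.
  I^A i × I^A i: posterior weight 1/5; P(next child type A) = 3/4.
Weighted sum = 19/20.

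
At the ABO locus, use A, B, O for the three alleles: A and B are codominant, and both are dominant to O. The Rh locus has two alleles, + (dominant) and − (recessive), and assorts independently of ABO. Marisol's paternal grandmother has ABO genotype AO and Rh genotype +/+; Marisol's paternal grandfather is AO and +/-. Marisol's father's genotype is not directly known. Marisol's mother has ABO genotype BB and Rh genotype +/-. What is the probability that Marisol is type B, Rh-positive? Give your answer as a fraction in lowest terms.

7/16

Marisol's father's ABO genotype from AO × AO: 1/4 AA, 1/2 AO, 1/4 OO.
Crossing each possibility with the mother BB and summing P(type B): 1/4·0 + 1/2·1/2 + 1/4·1 = 1/2.
Similarly for Rh via the father's Rh distribution: P(Rh+) = 7/8.
Independent loci: 1/2 × 7/8 = 7/16.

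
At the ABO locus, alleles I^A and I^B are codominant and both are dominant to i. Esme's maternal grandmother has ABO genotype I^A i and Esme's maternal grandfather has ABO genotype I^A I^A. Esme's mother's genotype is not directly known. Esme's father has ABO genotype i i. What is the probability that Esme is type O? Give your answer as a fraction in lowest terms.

Esme's mother's ABO genotype from I^A i × I^A I^A: 1/2 I^A I^A, 1/2 I^A i.
Crossing each possibility with the father i i and summing P(type O): 1/2·0 + 1/2·1/2 = 1/4.

1/4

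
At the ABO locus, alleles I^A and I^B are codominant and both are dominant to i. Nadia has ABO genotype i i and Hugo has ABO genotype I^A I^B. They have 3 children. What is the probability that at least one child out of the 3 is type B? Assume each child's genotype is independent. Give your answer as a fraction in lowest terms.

ABO cross i i × I^A I^B → 1/2 A, 1/2 B.
So P(type B) = 1/2 per child.
P(none) = (1/2)^3 = 1/8; P(at least one) = 1 − 1/8 = 7/8.

7/8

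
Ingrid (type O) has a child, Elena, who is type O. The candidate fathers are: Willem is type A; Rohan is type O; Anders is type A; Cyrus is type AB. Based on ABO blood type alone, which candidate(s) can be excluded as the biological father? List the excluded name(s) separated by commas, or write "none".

Cyrus

A candidate is excluded only if no genotype consistent with his phenotype could produce a type O child with a type O mother.
Cyrus (type AB): no genotype consistent with that phenotype can produce a type-O child with a type-O mother.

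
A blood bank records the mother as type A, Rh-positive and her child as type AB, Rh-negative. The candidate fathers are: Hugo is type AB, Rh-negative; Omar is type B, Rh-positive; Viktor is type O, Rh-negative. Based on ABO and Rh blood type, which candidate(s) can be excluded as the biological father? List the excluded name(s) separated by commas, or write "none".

Viktor

A candidate is excluded only if no genotype consistent with his phenotype could produce a type AB, Rh-negative child with a type A, Rh-positive mother.
Viktor (type O, Rh-): no genotype consistent with that phenotype can produce a type-AB Rh- child with a type-A mother.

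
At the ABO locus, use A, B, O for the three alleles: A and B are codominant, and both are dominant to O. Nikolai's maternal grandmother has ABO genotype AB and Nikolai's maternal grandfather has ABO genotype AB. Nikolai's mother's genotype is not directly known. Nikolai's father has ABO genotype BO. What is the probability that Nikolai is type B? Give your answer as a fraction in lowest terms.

1/2

Nikolai's mother's ABO genotype from AB × AB: 1/4 AA, 1/2 AB, 1/4 BB.
Crossing each possibility with the father BO and summing P(type B): 1/4·0 + 1/2·1/2 + 1/4·1 = 1/2.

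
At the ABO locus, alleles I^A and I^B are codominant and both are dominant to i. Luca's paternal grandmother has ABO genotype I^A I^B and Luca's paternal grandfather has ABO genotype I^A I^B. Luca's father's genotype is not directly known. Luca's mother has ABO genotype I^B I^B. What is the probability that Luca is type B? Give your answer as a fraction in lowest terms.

Luca's father's ABO genotype from I^A I^B × I^A I^B: 1/4 I^A I^A, 1/2 I^A I^B, 1/4 I^B I^B.
Crossing each possibility with the mother I^B I^B and summing P(type B): 1/4·0 + 1/2·1/2 + 1/4·1 = 1/2.

1/2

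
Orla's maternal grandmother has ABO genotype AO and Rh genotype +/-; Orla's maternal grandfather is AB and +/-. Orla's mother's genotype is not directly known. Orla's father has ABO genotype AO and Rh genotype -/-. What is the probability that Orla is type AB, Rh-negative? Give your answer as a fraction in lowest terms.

Orla's mother's ABO genotype from AO × AB: 1/4 AA, 1/4 AB, 1/4 AO, 1/4 BO.
Crossing each possibility with the father AO and summing P(type AB): 1/4·0 + 1/4·1/4 + 1/4·0 + 1/4·1/4 = 1/8.
Similarly for Rh via the mother's Rh distribution: P(Rh-) = 1/2.
Independent loci: 1/8 × 1/2 = 1/16.

1/16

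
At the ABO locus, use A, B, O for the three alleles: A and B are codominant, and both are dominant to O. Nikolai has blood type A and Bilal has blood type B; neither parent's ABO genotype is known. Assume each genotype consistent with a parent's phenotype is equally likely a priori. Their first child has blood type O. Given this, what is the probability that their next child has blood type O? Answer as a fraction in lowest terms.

1/4

Possible genotypes: Nikolai ∈ {AA, AO}; Bilal ∈ {BB, BO}.
Weight each parental genotype pair by prior × P(type-O child):
  AO × BO: posterior weight 1; P(next child type O) = 1/4.
Weighted sum = 1/4.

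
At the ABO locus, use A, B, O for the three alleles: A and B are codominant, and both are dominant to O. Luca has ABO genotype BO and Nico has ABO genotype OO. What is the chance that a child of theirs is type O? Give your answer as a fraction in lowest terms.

ABO cross BO × OO → offspring phenotypes: 1/2 O, 1/2 B.
So P(type O) = 1/2.

1/2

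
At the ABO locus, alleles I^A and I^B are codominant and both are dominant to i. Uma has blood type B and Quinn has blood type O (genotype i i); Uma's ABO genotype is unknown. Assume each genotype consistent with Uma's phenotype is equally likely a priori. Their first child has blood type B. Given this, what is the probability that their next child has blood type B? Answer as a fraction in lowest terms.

Possible genotypes: Uma ∈ {I^B I^B, I^B i}; Quinn ∈ {i i}.
Weight each parental genotype pair by prior × P(type-B child):
  I^B I^B × i i: posterior weight 2/3; P(next child type B) = 1.
  I^B i × i i: posterior weight 1/3; P(next child type B) = 1/2.
Weighted sum = 5/6.

5/6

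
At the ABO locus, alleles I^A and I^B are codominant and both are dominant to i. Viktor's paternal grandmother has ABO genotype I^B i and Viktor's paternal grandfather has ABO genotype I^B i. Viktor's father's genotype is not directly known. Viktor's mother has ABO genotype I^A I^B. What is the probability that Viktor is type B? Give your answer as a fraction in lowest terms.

Viktor's father's ABO genotype from I^B i × I^B i: 1/4 I^B I^B, 1/2 I^B i, 1/4 i i.
Crossing each possibility with the mother I^A I^B and summing P(type B): 1/4·1/2 + 1/2·1/2 + 1/4·1/2 = 1/2.

1/2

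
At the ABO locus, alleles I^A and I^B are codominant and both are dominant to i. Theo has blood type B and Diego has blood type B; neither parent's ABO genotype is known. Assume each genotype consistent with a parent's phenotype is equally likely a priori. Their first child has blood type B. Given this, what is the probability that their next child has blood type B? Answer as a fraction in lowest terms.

Possible genotypes: Theo ∈ {I^B I^B, I^B i}; Diego ∈ {I^B I^B, I^B i}.
Weight each parental genotype pair by prior × P(type-B child):
  I^B I^B × I^B I^B: posterior weight 4/15; P(next child type B) = 1.
  I^B I^B × I^B i: posterior weight 4/15; P(next child type B) = 1.
  I^B i × I^B I^B: posterior weight 4/15; P(next child type B) = 1.
  I^B i × I^B i: posterior weight 1/5; P(next child type B) = 3/4.
Weighted sum = 19/20.

19/20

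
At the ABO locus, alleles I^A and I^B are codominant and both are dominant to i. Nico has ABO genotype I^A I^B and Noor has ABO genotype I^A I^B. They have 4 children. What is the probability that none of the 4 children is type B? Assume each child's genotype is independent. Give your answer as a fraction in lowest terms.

81/256

ABO cross I^A I^B × I^A I^B → 1/4 A, 1/4 B, 1/2 AB.
So P(type B) = 1/4 per child.
P(not type B) = 3/4 for one child; (3/4)^4 = 81/256.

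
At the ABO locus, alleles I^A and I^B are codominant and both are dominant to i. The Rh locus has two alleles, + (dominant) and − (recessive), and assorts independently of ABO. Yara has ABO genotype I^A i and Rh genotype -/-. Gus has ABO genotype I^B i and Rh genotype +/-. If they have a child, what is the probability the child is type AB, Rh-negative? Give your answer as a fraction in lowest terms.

ABO cross I^A i × I^B i → offspring phenotypes: 1/4 O, 1/4 A, 1/4 B, 1/4 AB.
Rh cross -/- × +/- → 1/2 Rh+, 1/2 Rh-.
Independent loci: P(type AB, Rh-negative) = 1/4 × 1/2 = 1/8.

1/8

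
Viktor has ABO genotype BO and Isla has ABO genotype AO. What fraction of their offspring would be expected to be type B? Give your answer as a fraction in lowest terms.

1/4

ABO cross BO × AO → offspring phenotypes: 1/4 O, 1/4 A, 1/4 B, 1/4 AB.
So P(type B) = 1/4.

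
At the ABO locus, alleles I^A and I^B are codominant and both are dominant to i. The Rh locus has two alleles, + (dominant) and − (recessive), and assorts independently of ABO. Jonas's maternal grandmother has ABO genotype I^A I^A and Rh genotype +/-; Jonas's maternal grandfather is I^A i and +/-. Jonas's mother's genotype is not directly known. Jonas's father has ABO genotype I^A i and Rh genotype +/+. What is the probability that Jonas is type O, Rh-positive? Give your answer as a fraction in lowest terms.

1/8

Jonas's mother's ABO genotype from I^A I^A × I^A i: 1/2 I^A I^A, 1/2 I^A i.
Crossing each possibility with the father I^A i and summing P(type O): 1/2·0 + 1/2·1/4 = 1/8.
Similarly for Rh via the mother's Rh distribution: P(Rh+) = 1.
Independent loci: 1/8 × 1 = 1/8.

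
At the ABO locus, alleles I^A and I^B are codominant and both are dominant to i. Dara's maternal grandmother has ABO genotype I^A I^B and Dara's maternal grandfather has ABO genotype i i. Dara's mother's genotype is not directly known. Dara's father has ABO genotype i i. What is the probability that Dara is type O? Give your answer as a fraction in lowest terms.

1/2

Dara's mother's ABO genotype from I^A I^B × i i: 1/2 I^A i, 1/2 I^B i.
Crossing each possibility with the father i i and summing P(type O): 1/2·1/2 + 1/2·1/2 = 1/2.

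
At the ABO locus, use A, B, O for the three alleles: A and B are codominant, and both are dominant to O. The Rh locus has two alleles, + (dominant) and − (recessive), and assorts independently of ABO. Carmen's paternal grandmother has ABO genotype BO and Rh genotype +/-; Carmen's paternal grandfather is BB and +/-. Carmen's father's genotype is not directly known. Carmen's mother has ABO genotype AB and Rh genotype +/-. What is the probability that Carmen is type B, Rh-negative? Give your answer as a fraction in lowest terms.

Carmen's father's ABO genotype from BO × BB: 1/2 BB, 1/2 BO.
Crossing each possibility with the mother AB and summing P(type B): 1/2·1/2 + 1/2·1/2 = 1/2.
Similarly for Rh via the father's Rh distribution: P(Rh-) = 1/4.
Independent loci: 1/2 × 1/4 = 1/8.

1/8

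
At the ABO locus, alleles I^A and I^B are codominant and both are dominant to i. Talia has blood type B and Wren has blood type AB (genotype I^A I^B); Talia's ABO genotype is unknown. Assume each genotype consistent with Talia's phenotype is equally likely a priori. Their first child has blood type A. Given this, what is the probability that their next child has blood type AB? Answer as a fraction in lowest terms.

Possible genotypes: Talia ∈ {I^B I^B, I^B i}; Wren ∈ {I^A I^B}.
Weight each parental genotype pair by prior × P(type-A child):
  I^B i × I^A I^B: posterior weight 1; P(next child type AB) = 1/4.
Weighted sum = 1/4.

1/4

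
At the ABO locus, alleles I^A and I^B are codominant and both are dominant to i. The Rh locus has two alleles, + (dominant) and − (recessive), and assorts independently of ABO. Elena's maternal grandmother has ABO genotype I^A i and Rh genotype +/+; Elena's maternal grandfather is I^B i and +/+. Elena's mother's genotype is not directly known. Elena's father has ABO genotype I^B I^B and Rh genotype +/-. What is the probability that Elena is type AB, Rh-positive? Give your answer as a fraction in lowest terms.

Elena's mother's ABO genotype from I^A i × I^B i: 1/4 I^A I^B, 1/4 I^A i, 1/4 I^B i, 1/4 i i.
Crossing each possibility with the father I^B I^B and summing P(type AB): 1/4·1/2 + 1/4·1/2 + 1/4·0 + 1/4·0 = 1/4.
Similarly for Rh via the mother's Rh distribution: P(Rh+) = 1.
Independent loci: 1/4 × 1 = 1/4.

1/4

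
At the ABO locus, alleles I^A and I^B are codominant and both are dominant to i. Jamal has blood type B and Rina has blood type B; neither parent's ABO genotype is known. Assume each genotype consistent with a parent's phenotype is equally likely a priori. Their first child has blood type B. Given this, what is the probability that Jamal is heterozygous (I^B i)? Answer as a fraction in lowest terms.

Possible genotypes: Jamal ∈ {I^B I^B, I^B i}; Rina ∈ {I^B I^B, I^B i}.
Weight each parental genotype pair by prior × P(type-B child):
  I^B I^B × I^B I^B: posterior weight 4/15.
  I^B I^B × I^B i: posterior weight 4/15.
  I^B i × I^B I^B: posterior weight 4/15.
  I^B i × I^B i: posterior weight 1/5.
Sum the posterior weight over pairs where Jamal is I^B i: 7/15.

7/15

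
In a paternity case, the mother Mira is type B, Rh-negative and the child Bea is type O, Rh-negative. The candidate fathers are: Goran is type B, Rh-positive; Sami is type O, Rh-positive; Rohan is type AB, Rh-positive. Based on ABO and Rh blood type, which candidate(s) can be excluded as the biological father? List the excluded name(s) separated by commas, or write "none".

A candidate is excluded only if no genotype consistent with his phenotype could produce a type O, Rh-negative child with a type B, Rh-negative mother.
Rohan (type AB, Rh+): no genotype consistent with that phenotype can produce a type-O Rh- child with a type-B mother.

Rohan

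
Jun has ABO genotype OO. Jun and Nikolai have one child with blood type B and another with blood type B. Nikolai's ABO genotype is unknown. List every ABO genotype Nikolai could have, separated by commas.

AB, BB, BO

For each candidate genotype of Nikolai, check whether crossing it with OO can produce every observed child phenotype.
  AA → possible child types {A} ✗
  AB → possible child types {A, B} ✓
  AO → possible child types {O, A} ✗
  BB → possible child types {B} ✓
  BO → possible child types {O, B} ✓
  OO → possible child types {O} ✗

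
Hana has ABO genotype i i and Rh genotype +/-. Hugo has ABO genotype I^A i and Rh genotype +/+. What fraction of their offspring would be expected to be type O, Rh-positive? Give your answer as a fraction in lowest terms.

1/2

ABO cross i i × I^A i → offspring phenotypes: 1/2 O, 1/2 A.
Rh cross +/- × +/+ → 1 Rh+.
Independent loci: P(type O, Rh-positive) = 1/2 × 1 = 1/2.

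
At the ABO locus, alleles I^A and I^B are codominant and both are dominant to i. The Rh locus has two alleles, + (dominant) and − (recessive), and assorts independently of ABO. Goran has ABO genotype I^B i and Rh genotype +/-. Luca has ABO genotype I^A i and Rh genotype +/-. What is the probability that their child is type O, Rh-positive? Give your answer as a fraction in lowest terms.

3/16

ABO cross I^B i × I^A i → offspring phenotypes: 1/4 O, 1/4 A, 1/4 B, 1/4 AB.
Rh cross +/- × +/- → 3/4 Rh+, 1/4 Rh-.
Independent loci: P(type O, Rh-positive) = 1/4 × 3/4 = 3/16.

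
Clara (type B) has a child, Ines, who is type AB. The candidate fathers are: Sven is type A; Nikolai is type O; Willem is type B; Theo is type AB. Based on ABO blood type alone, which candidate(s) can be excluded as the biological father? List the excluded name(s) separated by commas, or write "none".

Nikolai, Willem

A candidate is excluded only if no genotype consistent with his phenotype could produce a type AB child with a type B mother.
Nikolai (type O): no genotype consistent with that phenotype can produce a type-AB child with a type-B mother.
Willem (type B): no genotype consistent with that phenotype can produce a type-AB child with a type-B mother.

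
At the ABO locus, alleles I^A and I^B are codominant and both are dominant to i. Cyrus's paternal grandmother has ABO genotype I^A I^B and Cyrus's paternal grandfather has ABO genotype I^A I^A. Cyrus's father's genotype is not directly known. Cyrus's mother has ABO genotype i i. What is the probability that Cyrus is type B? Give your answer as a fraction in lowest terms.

1/4

Cyrus's father's ABO genotype from I^A I^B × I^A I^A: 1/2 I^A I^A, 1/2 I^A I^B.
Crossing each possibility with the mother i i and summing P(type B): 1/2·0 + 1/2·1/2 = 1/4.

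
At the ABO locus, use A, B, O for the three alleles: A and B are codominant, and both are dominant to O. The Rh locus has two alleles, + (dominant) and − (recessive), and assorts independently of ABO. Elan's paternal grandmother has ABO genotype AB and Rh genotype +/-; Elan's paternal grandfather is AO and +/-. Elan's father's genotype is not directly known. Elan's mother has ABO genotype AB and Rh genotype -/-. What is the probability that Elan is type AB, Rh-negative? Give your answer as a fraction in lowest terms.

3/16

Elan's father's ABO genotype from AB × AO: 1/4 AA, 1/4 AB, 1/4 AO, 1/4 BO.
Crossing each possibility with the mother AB and summing P(type AB): 1/4·1/2 + 1/4·1/2 + 1/4·1/4 + 1/4·1/4 = 3/8.
Similarly for Rh via the father's Rh distribution: P(Rh-) = 1/2.
Independent loci: 3/8 × 1/2 = 3/16.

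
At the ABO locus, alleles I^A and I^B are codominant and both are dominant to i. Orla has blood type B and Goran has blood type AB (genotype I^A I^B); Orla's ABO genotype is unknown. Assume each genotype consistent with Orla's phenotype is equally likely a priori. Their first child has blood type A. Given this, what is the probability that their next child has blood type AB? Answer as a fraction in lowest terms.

1/4

Possible genotypes: Orla ∈ {I^B I^B, I^B i}; Goran ∈ {I^A I^B}.
Weight each parental genotype pair by prior × P(type-A child):
  I^B i × I^A I^B: posterior weight 1; P(next child type AB) = 1/4.
Weighted sum = 1/4.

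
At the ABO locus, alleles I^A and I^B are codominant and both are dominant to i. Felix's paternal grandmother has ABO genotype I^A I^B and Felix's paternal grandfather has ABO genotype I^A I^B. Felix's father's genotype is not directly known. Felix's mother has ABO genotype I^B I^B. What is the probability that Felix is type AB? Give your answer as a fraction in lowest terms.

Felix's father's ABO genotype from I^A I^B × I^A I^B: 1/4 I^A I^A, 1/2 I^A I^B, 1/4 I^B I^B.
Crossing each possibility with the mother I^B I^B and summing P(type AB): 1/4·1 + 1/2·1/2 + 1/4·0 = 1/2.

1/2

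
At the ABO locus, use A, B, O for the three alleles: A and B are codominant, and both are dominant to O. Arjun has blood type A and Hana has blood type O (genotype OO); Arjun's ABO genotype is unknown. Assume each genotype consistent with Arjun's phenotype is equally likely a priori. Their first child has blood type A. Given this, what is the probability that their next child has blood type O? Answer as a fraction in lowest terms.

1/6

Possible genotypes: Arjun ∈ {AA, AO}; Hana ∈ {OO}.
Weight each parental genotype pair by prior × P(type-A child):
  AA × OO: posterior weight 2/3; P(next child type O) = 0.
  AO × OO: posterior weight 1/3; P(next child type O) = 1/2.
Weighted sum = 1/6.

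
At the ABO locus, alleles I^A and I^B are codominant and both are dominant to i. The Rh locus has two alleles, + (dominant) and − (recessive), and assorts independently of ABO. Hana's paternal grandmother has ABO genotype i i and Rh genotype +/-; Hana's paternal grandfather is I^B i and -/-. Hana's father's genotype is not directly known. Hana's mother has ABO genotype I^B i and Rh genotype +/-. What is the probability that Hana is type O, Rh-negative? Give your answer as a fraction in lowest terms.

9/64

Hana's father's ABO genotype from i i × I^B i: 1/2 I^B i, 1/2 i i.
Crossing each possibility with the mother I^B i and summing P(type O): 1/2·1/4 + 1/2·1/2 = 3/8.
Similarly for Rh via the father's Rh distribution: P(Rh-) = 3/8.
Independent loci: 3/8 × 3/8 = 9/64.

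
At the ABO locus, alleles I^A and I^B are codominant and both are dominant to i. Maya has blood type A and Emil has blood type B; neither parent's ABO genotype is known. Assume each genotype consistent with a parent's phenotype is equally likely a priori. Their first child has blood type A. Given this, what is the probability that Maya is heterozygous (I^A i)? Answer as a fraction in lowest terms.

Possible genotypes: Maya ∈ {I^A I^A, I^A i}; Emil ∈ {I^B I^B, I^B i}.
Weight each parental genotype pair by prior × P(type-A child):
  I^A I^A × I^B i: posterior weight 2/3.
  I^A i × I^B i: posterior weight 1/3.
Sum the posterior weight over pairs where Maya is I^A i: 1/3.

1/3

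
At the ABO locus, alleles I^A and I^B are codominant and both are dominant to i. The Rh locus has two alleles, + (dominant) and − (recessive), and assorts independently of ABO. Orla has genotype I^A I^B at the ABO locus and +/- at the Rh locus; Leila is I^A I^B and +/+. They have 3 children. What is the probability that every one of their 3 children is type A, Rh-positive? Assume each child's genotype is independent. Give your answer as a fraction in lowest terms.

ABO cross I^A I^B × I^A I^B → 1/4 A, 1/4 B, 1/2 AB.
Rh cross +/- × +/+ → 1 Rh+; so P(type A, Rh-positive) = 1/4 × 1 = 1/4 per child.
All 3 independent: (1/4)^3 = 1/64.

1/64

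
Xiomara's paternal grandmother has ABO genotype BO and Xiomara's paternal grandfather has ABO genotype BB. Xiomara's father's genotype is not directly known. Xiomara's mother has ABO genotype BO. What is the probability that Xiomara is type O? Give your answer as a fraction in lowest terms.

Xiomara's father's ABO genotype from BO × BB: 1/2 BB, 1/2 BO.
Crossing each possibility with the mother BO and summing P(type O): 1/2·0 + 1/2·1/4 = 1/8.

1/8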